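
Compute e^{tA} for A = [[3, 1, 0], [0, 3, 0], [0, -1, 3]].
A has Jordan form J = [[3, 1, 0], [0, 3, 0], [0, 0, 3]] with A = PJP^{-1}, so e^{tA} = P e^{tJ} P^{-1}.

For a Jordan block J_k(λ), e^{tJ_k(λ)} = e^{λt} · (I + tN + t^2 N^2/2! + ... + t^{k-1} N^{k-1}/(k-1)!) where N is the nilpotent superdiagonal part.

Assembling the blocks and conjugating back gives the entries of e^{tA} as shown above.

e^{tA} = [[e^{3*t}, t*e^{3*t}, 0], [0, e^{3*t}, 0], [0, -t*e^{3*t}, e^{3*t}]]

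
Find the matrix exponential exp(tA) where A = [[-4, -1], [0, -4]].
e^{tA} = [[e^{-4*t}, -t*e^{-4*t}], [0, e^{-4*t}]]

A has Jordan form J = [[-4, 1], [0, -4]] with A = PJP^{-1}, so e^{tA} = P e^{tJ} P^{-1}.

For a Jordan block J_k(λ), e^{tJ_k(λ)} = e^{λt} · (I + tN + t^2 N^2/2! + ... + t^{k-1} N^{k-1}/(k-1)!) where N is the nilpotent superdiagonal part.

Assembling the blocks and conjugating back gives the entries of e^{tA} as shown above.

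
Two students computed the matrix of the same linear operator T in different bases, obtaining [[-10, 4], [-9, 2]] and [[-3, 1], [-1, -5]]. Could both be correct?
Yes.

Two matrices over a field are similar if and only if they have the same invariant factors.

Both A and B have characteristic polynomial (x + 4)^2 and minimal polynomial (x + 4)^2. Computing further, both have invariant factors (x + 4)^2. Hence A and B are similar.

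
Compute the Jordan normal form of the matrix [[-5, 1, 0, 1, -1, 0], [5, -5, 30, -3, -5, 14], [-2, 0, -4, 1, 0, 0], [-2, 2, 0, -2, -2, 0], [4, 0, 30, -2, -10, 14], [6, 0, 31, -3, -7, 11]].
The characteristic polynomial is det(xI - A) = (x - 4)(x + 3)(x + 4)^4, so the eigenvalues are -4 (algebraic multiplicity 4), -3 (algebraic multiplicity 1), 4 (algebraic multiplicity 1).

For λ = -4: rank(A + 4I) = 4, rank((A + 4I)^2) = 2. The eigenspace has dimension 6 - 4 = 2, so there are 2 Jordan blocks; the rank sequence gives block sizes [2, 2].

For λ = -3: algebraic multiplicity 1 gives one 1×1 block.

For λ = 4: algebraic multiplicity 1 gives one 1×1 block.

Assembling the blocks gives the Jordan form J above.

J = [[-4, 1, 0, 0, 0, 0], [0, -4, 0, 0, 0, 0], [0, 0, -4, 1, 0, 0], [0, 0, 0, -4, 0, 0], [0, 0, 0, 0, -3, 0], [0, 0, 0, 0, 0, 4]]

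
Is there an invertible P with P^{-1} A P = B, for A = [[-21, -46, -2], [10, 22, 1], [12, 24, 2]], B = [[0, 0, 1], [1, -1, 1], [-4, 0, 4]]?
Yes.

Two matrices over a field are similar if and only if they have the same invariant factors.

Both A and B have characteristic polynomial (x - 2)^2(x + 1) and minimal polynomial (x - 2)^2(x + 1). Computing further, both have invariant factors (x - 2)^2(x + 1). Hence A and B are similar.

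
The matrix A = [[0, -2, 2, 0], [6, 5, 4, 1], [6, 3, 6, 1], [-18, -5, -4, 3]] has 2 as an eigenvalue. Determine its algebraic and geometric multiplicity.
algebraic multiplicity 1, geometric multiplicity 1

The characteristic polynomial is x(x - 6)^2(x - 2), so the factor x - 2 appears with exponent 1: the algebraic multiplicity is 1.

rank(A - 2I) = 3, so the eigenspace has dimension 4 - 3 = 1: the geometric multiplicity is 1.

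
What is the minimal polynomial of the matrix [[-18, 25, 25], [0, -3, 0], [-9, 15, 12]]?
m_A(x) = (x + 3)^2

The characteristic polynomial factors as (x + 3)^3. The minimal polynomial is ∏(x - λ)^{k_λ} where k_λ is the size of the largest Jordan block at λ.

For λ = -3: rank(A + 3I) = 1, and the largest Jordan block has size 2 (the smallest k with rank((A + 3I)^k) = rank((A + 3I)^(k+1))).

So m_A(x) = (x + 3)^2.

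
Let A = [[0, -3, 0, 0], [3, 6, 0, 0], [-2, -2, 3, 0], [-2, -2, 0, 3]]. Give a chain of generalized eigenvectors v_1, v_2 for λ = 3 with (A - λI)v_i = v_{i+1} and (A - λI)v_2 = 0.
We seek v_1 ∈ ker((A - 3I)^2) \ ker(A - 3I), then set v_{i+1} = (A - 3I) v_i.

One such chain is v_1 = [[2, -1, -1, 0]]^T, v_2 = [[-3, 3, -2, -2]]^T. Check: (A - 3I) v_2 = [[0, 0, 0, 0]]^T = 0.

v_1 = [[2, -1, -1, 0]]^T, v_2 = [[-3, 3, -2, -2]]^T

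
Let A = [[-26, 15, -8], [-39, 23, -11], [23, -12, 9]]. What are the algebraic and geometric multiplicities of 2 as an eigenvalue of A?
algebraic multiplicity 3, geometric multiplicity 1

The characteristic polynomial is (x - 2)^3, so the factor x - 2 appears with exponent 3: the algebraic multiplicity is 3.

rank(A - 2I) = 2, so the eigenspace has dimension 3 - 2 = 1: the geometric multiplicity is 1.

Since 1 < 3, A is not diagonalizable.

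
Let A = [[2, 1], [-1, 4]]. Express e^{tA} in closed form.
A has Jordan form J = [[3, 1], [0, 3]] with A = PJP^{-1}, so e^{tA} = P e^{tJ} P^{-1}.

For a Jordan block J_k(λ), e^{tJ_k(λ)} = e^{λt} · (I + tN + t^2 N^2/2! + ... + t^{k-1} N^{k-1}/(k-1)!) where N is the nilpotent superdiagonal part.

Assembling the blocks and conjugating back gives the entries of e^{tA} as shown above.

e^{tA} = [[(1 - t)*e^{3*t}, t*e^{3*t}], [-t*e^{3*t}, (t + 1)*e^{3*t}]]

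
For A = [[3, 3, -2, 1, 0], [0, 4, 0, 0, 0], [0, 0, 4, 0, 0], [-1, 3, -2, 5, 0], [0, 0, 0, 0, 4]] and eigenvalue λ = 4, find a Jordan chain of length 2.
We seek v_1 ∈ ker((A - 4I)^2) \ ker(A - 4I), then set v_{i+1} = (A - 4I) v_i.

One such chain is v_1 = [[1, 0, -1, 0, 0]]^T, v_2 = [[1, 0, 0, 1, 0]]^T. Check: (A - 4I) v_2 = [[0, 0, 0, 0, 0]]^T = 0.

v_1 = [[1, 0, -1, 0, 0]]^T, v_2 = [[1, 0, 0, 1, 0]]^T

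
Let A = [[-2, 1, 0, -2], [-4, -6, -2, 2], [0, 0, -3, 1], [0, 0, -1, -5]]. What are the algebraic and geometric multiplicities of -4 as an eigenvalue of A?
algebraic multiplicity 4, geometric multiplicity 2

The characteristic polynomial is (x + 4)^4, so the factor x + 4 appears with exponent 4: the algebraic multiplicity is 4.

rank(A + 4I) = 2, so the eigenspace has dimension 4 - 2 = 2: the geometric multiplicity is 2.

Since 2 < 4, A is not diagonalizable.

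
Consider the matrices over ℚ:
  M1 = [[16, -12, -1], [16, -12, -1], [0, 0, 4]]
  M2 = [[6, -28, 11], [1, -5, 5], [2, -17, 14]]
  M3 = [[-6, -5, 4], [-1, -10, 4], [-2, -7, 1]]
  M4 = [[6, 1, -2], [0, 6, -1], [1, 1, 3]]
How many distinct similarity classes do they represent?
3 classes: {M1}, {M2, M4}, {M3}

Characteristic polynomials: χ_{M1} = x(x - 4)^2, χ_{M2} = (x - 5)^3, χ_{M3} = (x + 5)^3, χ_{M4} = (x - 5)^3.

{M1}: invariant factors x(x - 4)^2.

{M2, M4}: invariant factors (x - 5)^3.

{M3}: invariant factors (x + 5)^3.

Matrices are similar if and only if their invariant-factor lists agree; the partition into similarity classes is {M1}, {M2, M4}, {M3}.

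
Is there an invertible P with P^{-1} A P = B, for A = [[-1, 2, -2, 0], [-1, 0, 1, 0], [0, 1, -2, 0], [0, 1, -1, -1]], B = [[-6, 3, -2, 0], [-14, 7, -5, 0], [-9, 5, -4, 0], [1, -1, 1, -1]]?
Yes.

Two matrices over a field are similar if and only if they have the same invariant factors.

Both A and B have characteristic polynomial (x + 1)^4 and minimal polynomial (x + 1)^3. Computing further, both have invariant factors x + 1, (x + 1)^3. Hence A and B are similar.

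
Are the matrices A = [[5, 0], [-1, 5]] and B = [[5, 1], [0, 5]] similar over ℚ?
Yes.

Two matrices over a field are similar if and only if they have the same invariant factors.

Both A and B have characteristic polynomial (x - 5)^2 and minimal polynomial (x - 5)^2. Computing further, both have invariant factors (x - 5)^2. Hence A and B are similar.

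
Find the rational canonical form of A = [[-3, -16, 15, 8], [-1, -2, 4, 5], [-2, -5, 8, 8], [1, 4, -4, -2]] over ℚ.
The invariant factors of A (the non-unit diagonal entries of the Smith normal form of xI - A over ℚ[x]) are (x - 1)(x^3 - 2x + 3), each dividing the next. The characteristic polynomial is their product, (x - 1)(x^3 - 2x + 3).

The rational canonical form is the block-diagonal matrix of companion matrices C(f_i):
R = [[0, 0, 0, 3], [1, 0, 0, -5], [0, 1, 0, 2], [0, 0, 1, 1]].

Note the characteristic polynomial does not split into linear factors over ℚ, so A has no Jordan form over ℚ; the rational canonical form exists over any field.

R = [[0, 0, 0, 3], [1, 0, 0, -5], [0, 1, 0, 2], [0, 0, 1, 1]]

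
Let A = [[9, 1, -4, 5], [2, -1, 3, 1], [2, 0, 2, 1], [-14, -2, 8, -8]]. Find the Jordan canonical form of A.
The characteristic polynomial is det(xI - A) = (x - 2)^2(x + 1)^2, so the eigenvalues are -1 (algebraic multiplicity 2), 2 (algebraic multiplicity 2).

For λ = -1: rank(A + I) = 3, rank((A + I)^2) = 2. The eigenspace has dimension 4 - 3 = 1, so there is 1 Jordan block; the rank sequence gives block sizes [2].

For λ = 2: rank(A - 2I) = 3, rank((A - 2I)^2) = 2. The eigenspace has dimension 4 - 3 = 1, so there is 1 Jordan block; the rank sequence gives block sizes [2].

Assembling the blocks gives the Jordan form J above.

J = [[-1, 1, 0, 0], [0, -1, 0, 0], [0, 0, 2, 1], [0, 0, 0, 2]]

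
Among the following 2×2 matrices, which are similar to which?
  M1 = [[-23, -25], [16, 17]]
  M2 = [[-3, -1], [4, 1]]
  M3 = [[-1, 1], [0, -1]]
Characteristic polynomials: χ_{M1} = (x + 3)^2, χ_{M2} = (x + 1)^2, χ_{M3} = (x + 1)^2.

{M1}: invariant factors (x + 3)^2.

{M2, M3}: invariant factors (x + 1)^2.

Matrices are similar if and only if their invariant-factor lists agree; the partition into similarity classes is {M1}, {M2, M3}.

2 classes: {M1}, {M2, M3}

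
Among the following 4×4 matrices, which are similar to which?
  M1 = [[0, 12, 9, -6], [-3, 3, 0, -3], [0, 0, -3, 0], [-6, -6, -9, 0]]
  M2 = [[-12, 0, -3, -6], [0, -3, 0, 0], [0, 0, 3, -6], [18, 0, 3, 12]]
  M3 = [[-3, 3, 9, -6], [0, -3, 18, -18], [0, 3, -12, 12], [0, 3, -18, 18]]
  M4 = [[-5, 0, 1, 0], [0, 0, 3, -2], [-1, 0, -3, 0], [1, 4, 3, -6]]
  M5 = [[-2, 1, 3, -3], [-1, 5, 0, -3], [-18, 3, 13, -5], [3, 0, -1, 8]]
Characteristic polynomials: χ_{M1} = x(x - 6)(x + 3)^2, χ_{M2} = x(x - 6)(x + 3)^2, χ_{M3} = x(x - 6)(x + 3)^2, χ_{M4} = (x + 2)(x + 4)^3, χ_{M5} = (x - 6)^4.

{M1, M2, M3}: invariant factors x + 3, x(x - 6)(x + 3).

{M4}: invariant factors (x + 2)(x + 4)^3.

{M5}: invariant factors (x - 6)^2, (x - 6)^2.

Matrices are similar if and only if their invariant-factor lists agree; the partition into similarity classes is {M1, M2, M3}, {M4}, {M5}.

3 classes: {M1, M2, M3}, {M4}, {M5}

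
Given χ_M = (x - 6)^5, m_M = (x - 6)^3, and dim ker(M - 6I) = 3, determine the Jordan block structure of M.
Jordan blocks: (6, 3), (6, 1), (6, 1)

λ = 6: algebraic multiplicity 5 (exponent in χ_M), largest block size 3 (exponent in m_M), 3 blocks (geometric multiplicity). These force block sizes [3, 1, 1].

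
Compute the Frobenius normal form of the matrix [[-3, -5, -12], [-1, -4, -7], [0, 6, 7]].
R = [[0, 0, -5], [1, 0, 0], [0, 1, 0]]

The invariant factors of A (the non-unit diagonal entries of the Smith normal form of xI - A over ℚ[x]) are x^3 + 5, each dividing the next. The characteristic polynomial is their product, x^3 + 5.

The rational canonical form is the block-diagonal matrix of companion matrices C(f_i):
R = [[0, 0, -5], [1, 0, 0], [0, 1, 0]].

Note the characteristic polynomial does not split into linear factors over ℚ, so A has no Jordan form over ℚ; the rational canonical form exists over any field.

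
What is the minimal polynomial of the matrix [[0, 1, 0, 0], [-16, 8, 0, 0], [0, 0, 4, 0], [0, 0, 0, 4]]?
The characteristic polynomial factors as (x - 4)^4. The minimal polynomial is ∏(x - λ)^{k_λ} where k_λ is the size of the largest Jordan block at λ.

For λ = 4: rank(A - 4I) = 1, and the largest Jordan block has size 2 (the smallest k with rank((A - 4I)^k) = rank((A - 4I)^(k+1))).

So m_A(x) = (x - 4)^2.

m_A(x) = (x - 4)^2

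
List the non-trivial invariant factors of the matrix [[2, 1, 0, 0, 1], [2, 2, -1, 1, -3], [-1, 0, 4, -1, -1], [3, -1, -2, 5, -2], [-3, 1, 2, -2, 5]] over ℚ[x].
The Jordan structure of A has elementary divisors (x - 3)^3, (x - 3), (x - 6). Arranging the block sizes at each eigenvalue in decreasing order and taking row products gives the invariant factors.

Invariant factors (smallest first, each dividing the next): x - 3, (x - 6)(x - 3)^3.

Check: the last factor (x - 6)(x - 3)^3 is the minimal polynomial, and the product (x - 6)(x - 3)^4 is the characteristic polynomial.

x - 3, (x - 6)(x - 3)^3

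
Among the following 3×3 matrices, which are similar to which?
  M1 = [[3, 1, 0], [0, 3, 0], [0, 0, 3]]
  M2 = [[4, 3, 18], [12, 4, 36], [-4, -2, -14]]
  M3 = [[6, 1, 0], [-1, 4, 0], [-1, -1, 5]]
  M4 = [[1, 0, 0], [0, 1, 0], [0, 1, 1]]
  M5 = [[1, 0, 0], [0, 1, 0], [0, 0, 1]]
5 classes: {M1}, {M2}, {M3}, {M4}, {M5}

Characteristic polynomials: χ_{M1} = (x - 3)^3, χ_{M2} = (x + 2)^3, χ_{M3} = (x - 5)^3, χ_{M4} = (x - 1)^3, χ_{M5} = (x - 1)^3.

{M1}: invariant factors x - 3, (x - 3)^2.

{M2}: invariant factors x + 2, (x + 2)^2.

{M3}: invariant factors x - 5, (x - 5)^2.

{M4}: invariant factors x - 1, (x - 1)^2.

{M5}: invariant factors x - 1, x - 1, x - 1.

Matrices are similar if and only if their invariant-factor lists agree; the partition into similarity classes is {M1}, {M2}, {M3}, {M4}, {M5}.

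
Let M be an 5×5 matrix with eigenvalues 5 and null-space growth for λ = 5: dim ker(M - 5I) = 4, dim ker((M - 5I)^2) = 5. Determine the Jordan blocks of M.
λ = 5: successive nullity increments [4, 1] count blocks of size ≥ k; block sizes are [2, 1, 1, 1].

Jordan blocks: (5, 2), (5, 1), (5, 1), (5, 1)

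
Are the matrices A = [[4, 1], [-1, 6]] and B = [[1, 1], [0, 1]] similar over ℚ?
trace(A) = 10 but trace(B) = 2. The trace is a similarity invariant, so A and B are not similar.

No.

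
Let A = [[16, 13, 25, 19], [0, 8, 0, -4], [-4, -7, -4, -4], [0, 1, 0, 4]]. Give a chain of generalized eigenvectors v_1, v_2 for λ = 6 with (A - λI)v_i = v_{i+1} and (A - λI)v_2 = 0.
v_1 = [[-5, 2, 0, 1]]^T, v_2 = [[-5, 0, 2, 0]]^T

We seek v_1 ∈ ker((A - 6I)^2) \ ker(A - 6I), then set v_{i+1} = (A - 6I) v_i.

One such chain is v_1 = [[-5, 2, 0, 1]]^T, v_2 = [[-5, 0, 2, 0]]^T. Check: (A - 6I) v_2 = [[0, 0, 0, 0]]^T = 0.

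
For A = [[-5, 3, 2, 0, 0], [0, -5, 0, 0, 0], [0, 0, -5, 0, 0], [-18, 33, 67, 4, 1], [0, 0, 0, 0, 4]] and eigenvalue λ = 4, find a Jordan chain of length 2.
v_1 = [[0, 0, 0, -1, 1]]^T, v_2 = [[0, 0, 0, 1, 0]]^T

We seek v_1 ∈ ker((A - 4I)^2) \ ker(A - 4I), then set v_{i+1} = (A - 4I) v_i.

One such chain is v_1 = [[0, 0, 0, -1, 1]]^T, v_2 = [[0, 0, 0, 1, 0]]^T. Check: (A - 4I) v_2 = [[0, 0, 0, 0, 0]]^T = 0.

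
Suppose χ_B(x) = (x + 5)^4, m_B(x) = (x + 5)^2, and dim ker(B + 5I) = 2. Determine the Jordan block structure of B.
λ = -5: algebraic multiplicity 4 (exponent in χ_B), largest block size 2 (exponent in m_B), 2 blocks (geometric multiplicity). These force block sizes [2, 2].

Jordan blocks: (-5, 2), (-5, 2)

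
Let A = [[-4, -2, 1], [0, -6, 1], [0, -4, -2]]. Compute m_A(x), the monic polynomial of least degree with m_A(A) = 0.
The characteristic polynomial factors as (x + 4)^3. The minimal polynomial is ∏(x - λ)^{k_λ} where k_λ is the size of the largest Jordan block at λ.

For λ = -4: rank(A + 4I) = 1, and the largest Jordan block has size 2 (the smallest k with rank((A + 4I)^k) = rank((A + 4I)^(k+1))).

So m_A(x) = (x + 4)^2.

m_A(x) = (x + 4)^2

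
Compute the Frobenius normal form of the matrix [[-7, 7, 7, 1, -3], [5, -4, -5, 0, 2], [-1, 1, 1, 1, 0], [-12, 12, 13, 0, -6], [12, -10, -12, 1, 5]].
R = [[0, 0, 0, 0, -3], [1, 0, 0, 0, 5], [0, 1, 0, 0, 5], [0, 0, 1, 0, -5], [0, 0, 0, 1, -5]]

The invariant factors of A (the non-unit diagonal entries of the Smith normal form of xI - A over ℚ[x]) are (x + 3)(x^2 + x - 1)^2, each dividing the next. The characteristic polynomial is their product, (x + 3)(x^2 + x - 1)^2.

The rational canonical form is the block-diagonal matrix of companion matrices C(f_i):
R = [[0, 0, 0, 0, -3], [1, 0, 0, 0, 5], [0, 1, 0, 0, 5], [0, 0, 1, 0, -5], [0, 0, 0, 1, -5]].

Note the characteristic polynomial does not split into linear factors over ℚ, so A has no Jordan form over ℚ; the rational canonical form exists over any field.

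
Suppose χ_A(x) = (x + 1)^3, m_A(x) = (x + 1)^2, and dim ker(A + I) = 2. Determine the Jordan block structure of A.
λ = -1: algebraic multiplicity 3 (exponent in χ_A), largest block size 2 (exponent in m_A), 2 blocks (geometric multiplicity). These force block sizes [2, 1].

Jordan blocks: (-1, 2), (-1, 1)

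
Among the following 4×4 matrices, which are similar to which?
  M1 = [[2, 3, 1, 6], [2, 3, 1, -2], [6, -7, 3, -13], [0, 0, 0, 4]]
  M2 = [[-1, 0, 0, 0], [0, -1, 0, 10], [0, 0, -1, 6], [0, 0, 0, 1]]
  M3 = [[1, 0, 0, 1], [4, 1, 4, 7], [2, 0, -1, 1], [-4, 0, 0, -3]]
3 classes: {M1}, {M2}, {M3}

Characteristic polynomials: χ_{M1} = x(x - 4)^3, χ_{M2} = (x - 1)(x + 1)^3, χ_{M3} = (x - 1)(x + 1)^3.

{M1}: invariant factors x(x - 4)^3.

{M2}: invariant factors x + 1, x + 1, (x - 1)(x + 1).

{M3}: invariant factors x + 1, (x - 1)(x + 1)^2.

Matrices are similar if and only if their invariant-factor lists agree; the partition into similarity classes is {M1}, {M2}, {M3}.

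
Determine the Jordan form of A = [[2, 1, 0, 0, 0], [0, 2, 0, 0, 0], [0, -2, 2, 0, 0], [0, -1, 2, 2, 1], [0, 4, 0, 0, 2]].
The characteristic polynomial is det(xI - A) = (x - 2)^5, so the eigenvalues are 2 (algebraic multiplicity 5).

For λ = 2: rank(A - 2I) = 2, rank((A - 2I)^2) = 0. The eigenspace has dimension 5 - 2 = 3, so there are 3 Jordan blocks; the rank sequence gives block sizes [2, 2, 1].

Assembling the blocks gives the Jordan form J above.

J = [[2, 1, 0, 0, 0], [0, 2, 0, 0, 0], [0, 0, 2, 1, 0], [0, 0, 0, 2, 0], [0, 0, 0, 0, 2]]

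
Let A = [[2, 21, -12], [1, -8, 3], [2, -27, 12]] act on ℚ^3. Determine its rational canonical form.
The invariant factors of A (the non-unit diagonal entries of the Smith normal form of xI - A over ℚ[x]) are (x - 6)(x - 2)(x + 2), each dividing the next. The characteristic polynomial is their product, (x - 6)(x - 2)(x + 2).

The rational canonical form is the block-diagonal matrix of companion matrices C(f_i):
R = [[0, 0, -24], [1, 0, 4], [0, 1, 6]].

R = [[0, 0, -24], [1, 0, 4], [0, 1, 6]]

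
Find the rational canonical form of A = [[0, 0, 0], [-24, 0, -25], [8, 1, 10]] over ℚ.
The invariant factors of A (the non-unit diagonal entries of the Smith normal form of xI - A over ℚ[x]) are x(x - 5)^2, each dividing the next. The characteristic polynomial is their product, x(x - 5)^2.

The rational canonical form is the block-diagonal matrix of companion matrices C(f_i):
R = [[0, 0, 0], [1, 0, -25], [0, 1, 10]].

R = [[0, 0, 0], [1, 0, -25], [0, 1, 10]]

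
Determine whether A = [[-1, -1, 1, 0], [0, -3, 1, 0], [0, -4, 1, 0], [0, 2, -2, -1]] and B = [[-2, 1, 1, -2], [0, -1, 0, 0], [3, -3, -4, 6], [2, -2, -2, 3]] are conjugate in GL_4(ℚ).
No.

Both have characteristic polynomial (x + 1)^4, but the minimal polynomial of A is (x + 1)^3 while the minimal polynomial of B is (x + 1)^2. The minimal polynomial is a similarity invariant, so A and B are not similar.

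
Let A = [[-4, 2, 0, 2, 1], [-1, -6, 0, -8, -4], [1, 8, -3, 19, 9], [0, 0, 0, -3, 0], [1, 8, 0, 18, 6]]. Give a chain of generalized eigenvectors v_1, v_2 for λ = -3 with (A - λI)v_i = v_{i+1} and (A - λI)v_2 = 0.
v_1 = [[0, 1, -1, 0, -1]]^T, v_2 = [[1, 1, -1, 0, -1]]^T

We seek v_1 ∈ ker((A + 3I)^2) \ ker(A + 3I), then set v_{i+1} = (A + 3I) v_i.

One such chain is v_1 = [[0, 1, -1, 0, -1]]^T, v_2 = [[1, 1, -1, 0, -1]]^T. Check: (A + 3I) v_2 = [[0, 0, 0, 0, 0]]^T = 0.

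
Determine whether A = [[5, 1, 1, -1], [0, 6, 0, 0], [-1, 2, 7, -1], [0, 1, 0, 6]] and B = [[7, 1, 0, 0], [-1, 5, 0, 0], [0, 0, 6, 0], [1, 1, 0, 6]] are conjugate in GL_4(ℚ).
Both have characteristic polynomial (x - 6)^4 and minimal polynomial (x - 6)^2. But rank(A - 6I) = 2 for A while rank(B - 6I) = 1 for B, so the number of Jordan blocks at λ = 6 differs. A and B are not similar.

No.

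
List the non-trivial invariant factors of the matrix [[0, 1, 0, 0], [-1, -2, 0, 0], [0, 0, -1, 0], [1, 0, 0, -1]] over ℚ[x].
x + 1, (x + 1)^3

The Jordan structure of A has elementary divisors (x + 1)^3, (x + 1). Arranging the block sizes at each eigenvalue in decreasing order and taking row products gives the invariant factors.

Invariant factors (smallest first, each dividing the next): x + 1, (x + 1)^3.

Check: the last factor (x + 1)^3 is the minimal polynomial, and the product (x + 1)^4 is the characteristic polynomial.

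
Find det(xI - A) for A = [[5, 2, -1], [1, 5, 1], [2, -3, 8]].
xI - A = [[x - 5, -2, 1], [-1, x - 5, -1], [-2, 3, x - 8]].

Expanding det(xI - A) along the first row:
det(xI - A) = + (x - 5)·det([[x - 5, -1], [3, x - 8]]) - (-2)·det([[-1, -1], [-2, x - 8]]) + (1)·det([[-1, x - 5], [-2, 3]]).

Evaluating gives χ_A(x) = x^3 - 18x^2 + 108x - 216 = (x - 6)^3.

χ_A(x) = (x - 6)^3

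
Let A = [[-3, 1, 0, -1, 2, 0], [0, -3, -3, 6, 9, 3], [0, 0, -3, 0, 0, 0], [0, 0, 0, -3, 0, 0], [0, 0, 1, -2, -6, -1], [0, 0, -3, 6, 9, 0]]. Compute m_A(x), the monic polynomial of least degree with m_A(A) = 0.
m_A(x) = (x + 3)^3

The characteristic polynomial factors as (x + 3)^6. The minimal polynomial is ∏(x - λ)^{k_λ} where k_λ is the size of the largest Jordan block at λ.

For λ = -3: rank(A + 3I) = 2, and the largest Jordan block has size 3 (the smallest k with rank((A + 3I)^k) = rank((A + 3I)^(k+1))).

So m_A(x) = (x + 3)^3.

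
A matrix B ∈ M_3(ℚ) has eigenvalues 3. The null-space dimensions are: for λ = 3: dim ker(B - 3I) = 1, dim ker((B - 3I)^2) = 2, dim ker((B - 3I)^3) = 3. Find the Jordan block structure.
Jordan blocks: (3, 3)

λ = 3: successive nullity increments [1, 1, 1] count blocks of size ≥ k; block sizes are [3].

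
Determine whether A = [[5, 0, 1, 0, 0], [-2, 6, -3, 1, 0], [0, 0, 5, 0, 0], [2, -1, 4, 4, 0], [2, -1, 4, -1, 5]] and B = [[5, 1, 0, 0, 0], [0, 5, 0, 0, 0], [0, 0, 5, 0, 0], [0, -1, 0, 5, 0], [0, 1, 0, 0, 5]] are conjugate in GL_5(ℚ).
No.

Both have characteristic polynomial (x - 5)^5, but the minimal polynomial of A is (x - 5)^3 while the minimal polynomial of B is (x - 5)^2. The minimal polynomial is a similarity invariant, so A and B are not similar.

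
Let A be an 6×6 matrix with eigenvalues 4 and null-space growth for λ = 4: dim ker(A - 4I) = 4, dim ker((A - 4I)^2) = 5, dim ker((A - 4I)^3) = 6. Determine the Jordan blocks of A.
Jordan blocks: (4, 3), (4, 1), (4, 1), (4, 1)

λ = 4: successive nullity increments [4, 1, 1] count blocks of size ≥ k; block sizes are [3, 1, 1, 1].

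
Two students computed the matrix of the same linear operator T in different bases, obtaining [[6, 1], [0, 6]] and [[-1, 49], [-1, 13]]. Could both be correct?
Two matrices over a field are similar if and only if they have the same invariant factors.

Both A and B have characteristic polynomial (x - 6)^2 and minimal polynomial (x - 6)^2. Computing further, both have invariant factors (x - 6)^2. Hence A and B are similar.

Yes.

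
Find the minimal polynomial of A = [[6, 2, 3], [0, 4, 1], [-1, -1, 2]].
The characteristic polynomial factors as (x - 4)^3. The minimal polynomial is ∏(x - λ)^{k_λ} where k_λ is the size of the largest Jordan block at λ.

For λ = 4: rank(A - 4I) = 2, and the largest Jordan block has size 3 (the smallest k with rank((A - 4I)^k) = rank((A - 4I)^(k+1))).

So m_A(x) = (x - 4)^3.

m_A(x) = (x - 4)^3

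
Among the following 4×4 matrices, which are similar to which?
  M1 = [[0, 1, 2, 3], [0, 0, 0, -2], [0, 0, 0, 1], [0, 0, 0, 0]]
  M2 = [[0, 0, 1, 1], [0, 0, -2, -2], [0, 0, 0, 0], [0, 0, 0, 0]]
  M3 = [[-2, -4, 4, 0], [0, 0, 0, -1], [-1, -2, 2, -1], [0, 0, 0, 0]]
2 classes: {M1, M3}, {M2}

Characteristic polynomials: χ_{M1} = x^4, χ_{M2} = x^4, χ_{M3} = x^4.

{M1, M3}: invariant factors x^2, x^2.

{M2}: invariant factors x, x, x^2.

Matrices are similar if and only if their invariant-factor lists agree; the partition into similarity classes is {M1, M3}, {M2}.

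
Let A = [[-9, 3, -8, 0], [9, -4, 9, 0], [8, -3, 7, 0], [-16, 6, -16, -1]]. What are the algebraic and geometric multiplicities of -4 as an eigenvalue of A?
algebraic multiplicity 1, geometric multiplicity 1

The characteristic polynomial is (x + 1)^3(x + 4), so the factor x + 4 appears with exponent 1: the algebraic multiplicity is 1.

rank(A + 4I) = 3, so the eigenspace has dimension 4 - 3 = 1: the geometric multiplicity is 1.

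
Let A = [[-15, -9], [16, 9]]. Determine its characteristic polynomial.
χ_A(x) = (x + 3)^2

xI - A = [[x + 15, 9], [-16, x - 9]].

Expanding det(xI - A) along the first row:
det(xI - A) = + (x + 15)·det([[x - 9]]) - (9)·det([[-16]]).

Evaluating gives χ_A(x) = x^2 + 6x + 9 = (x + 3)^2.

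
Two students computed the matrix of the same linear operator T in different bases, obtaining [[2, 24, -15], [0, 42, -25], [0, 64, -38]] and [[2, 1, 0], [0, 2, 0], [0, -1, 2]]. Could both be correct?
Yes.

Two matrices over a field are similar if and only if they have the same invariant factors.

Both A and B have characteristic polynomial (x - 2)^3 and minimal polynomial (x - 2)^2. Computing further, both have invariant factors x - 2, (x - 2)^2. Hence A and B are similar.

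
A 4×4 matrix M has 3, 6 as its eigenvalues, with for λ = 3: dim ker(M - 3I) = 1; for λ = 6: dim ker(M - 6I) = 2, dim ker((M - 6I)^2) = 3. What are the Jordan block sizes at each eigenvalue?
Jordan blocks: (3, 1), (6, 2), (6, 1)

λ = 3: successive nullity increments [1] count blocks of size ≥ k; block sizes are [1].
λ = 6: successive nullity increments [2, 1] count blocks of size ≥ k; block sizes are [2, 1].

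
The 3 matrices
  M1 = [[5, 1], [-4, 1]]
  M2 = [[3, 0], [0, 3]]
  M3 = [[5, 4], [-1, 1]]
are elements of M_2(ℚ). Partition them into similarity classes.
Characteristic polynomials: χ_{M1} = (x - 3)^2, χ_{M2} = (x - 3)^2, χ_{M3} = (x - 3)^2.

{M1, M3}: invariant factors (x - 3)^2.

{M2}: invariant factors x - 3, x - 3.

Matrices are similar if and only if their invariant-factor lists agree; the partition into similarity classes is {M1, M3}, {M2}.

2 classes: {M1, M3}, {M2}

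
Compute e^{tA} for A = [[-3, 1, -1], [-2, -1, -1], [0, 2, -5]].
e^{tA} = [[(1 - t^2)*e^{-3*t}, t*e^{-3*t}, t*(t - 2)*e^{-3*t}/2], [2*t*(-t - 1)*e^{-3*t}, (2*t + 1)*e^{-3*t}, t*(t - 1)*e^{-3*t}], [-2*t^2*e^{-3*t}, 2*t*e^{-3*t}, (t^2 - 2*t + 1)*e^{-3*t}]]

A has Jordan form J = [[-3, 1, 0], [0, -3, 1], [0, 0, -3]] with A = PJP^{-1}, so e^{tA} = P e^{tJ} P^{-1}.

For a Jordan block J_k(λ), e^{tJ_k(λ)} = e^{λt} · (I + tN + t^2 N^2/2! + ... + t^{k-1} N^{k-1}/(k-1)!) where N is the nilpotent superdiagonal part.

Assembling the blocks and conjugating back gives the entries of e^{tA} as shown above.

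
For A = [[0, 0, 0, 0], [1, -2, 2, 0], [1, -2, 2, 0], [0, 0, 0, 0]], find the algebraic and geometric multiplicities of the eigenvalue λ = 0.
algebraic multiplicity 4, geometric multiplicity 3

The characteristic polynomial is x^4, so the factor x appears with exponent 4: the algebraic multiplicity is 4.

rank(A) = 1, so the eigenspace has dimension 4 - 1 = 3: the geometric multiplicity is 3.

Since 3 < 4, A is not diagonalizable.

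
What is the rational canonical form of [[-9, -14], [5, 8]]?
The invariant factors of A (the non-unit diagonal entries of the Smith normal form of xI - A over ℚ[x]) are (x - 1)(x + 2), each dividing the next. The characteristic polynomial is their product, (x - 1)(x + 2).

The rational canonical form is the block-diagonal matrix of companion matrices C(f_i):
R = [[0, 2], [1, -1]].

R = [[0, 2], [1, -1]]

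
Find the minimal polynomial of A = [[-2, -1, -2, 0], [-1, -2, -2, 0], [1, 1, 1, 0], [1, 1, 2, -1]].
m_A(x) = (x + 1)^2

The characteristic polynomial factors as (x + 1)^4. The minimal polynomial is ∏(x - λ)^{k_λ} where k_λ is the size of the largest Jordan block at λ.

For λ = -1: rank(A + I) = 1, and the largest Jordan block has size 2 (the smallest k with rank((A + I)^k) = rank((A + I)^(k+1))).

So m_A(x) = (x + 1)^2.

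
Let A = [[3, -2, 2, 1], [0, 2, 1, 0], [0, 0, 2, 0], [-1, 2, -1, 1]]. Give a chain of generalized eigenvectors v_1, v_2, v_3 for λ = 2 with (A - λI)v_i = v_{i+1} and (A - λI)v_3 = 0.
v_1 = [[-3, -1, 1, 2]]^T, v_2 = [[3, 1, 0, -2]]^T, v_3 = [[-1, 0, 0, 1]]^T

We seek v_1 ∈ ker((A - 2I)^3) \ ker((A - 2I)^2), then set v_{i+1} = (A - 2I) v_i.

One such chain is v_1 = [[-3, -1, 1, 2]]^T, v_2 = [[3, 1, 0, -2]]^T, v_3 = [[-1, 0, 0, 1]]^T. Check: (A - 2I) v_3 = [[0, 0, 0, 0]]^T = 0.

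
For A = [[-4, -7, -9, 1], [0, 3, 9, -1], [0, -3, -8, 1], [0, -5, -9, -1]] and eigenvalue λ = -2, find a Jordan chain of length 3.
We seek v_1 ∈ ker((A + 2I)^3) \ ker((A + 2I)^2), then set v_{i+1} = (A + 2I) v_i.

One such chain is v_1 = [[0, 0, 0, 1]]^T, v_2 = [[1, -1, 1, 1]]^T, v_3 = [[-3, 3, -2, -3]]^T. Check: (A + 2I) v_3 = [[0, 0, 0, 0]]^T = 0.

v_1 = [[0, 0, 0, 1]]^T, v_2 = [[1, -1, 1, 1]]^T, v_3 = [[-3, 3, -2, -3]]^T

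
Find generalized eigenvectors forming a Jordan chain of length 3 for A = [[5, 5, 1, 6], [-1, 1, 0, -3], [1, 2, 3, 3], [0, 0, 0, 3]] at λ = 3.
We seek v_1 ∈ ker((A - 3I)^3) \ ker((A - 3I)^2), then set v_{i+1} = (A - 3I) v_i.

One such chain is v_1 = [[-1, 0, 1, 0]]^T, v_2 = [[-1, 1, -1, 0]]^T, v_3 = [[2, -1, 1, 0]]^T. Check: (A - 3I) v_3 = [[0, 0, 0, 0]]^T = 0.

v_1 = [[-1, 0, 1, 0]]^T, v_2 = [[-1, 1, -1, 0]]^T, v_3 = [[2, -1, 1, 0]]^T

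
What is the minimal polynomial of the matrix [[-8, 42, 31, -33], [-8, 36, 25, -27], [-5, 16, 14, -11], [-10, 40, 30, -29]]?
The characteristic polynomial factors as (x - 6)(x - 3)^2(x - 1). The minimal polynomial is ∏(x - λ)^{k_λ} where k_λ is the size of the largest Jordan block at λ.

For λ = 1: rank(A - I) = 3, and the largest Jordan block has size 1 (the smallest k with rank((A - I)^k) = rank((A - I)^(k+1))).
For λ = 3: rank(A - 3I) = 3, and the largest Jordan block has size 2 (the smallest k with rank((A - 3I)^k) = rank((A - 3I)^(k+1))).
For λ = 6: rank(A - 6I) = 3, and the largest Jordan block has size 1 (the smallest k with rank((A - 6I)^k) = rank((A - 6I)^(k+1))).

So m_A(x) = (x - 6)(x - 3)^2(x - 1).

m_A(x) = (x - 6)(x - 3)^2(x - 1)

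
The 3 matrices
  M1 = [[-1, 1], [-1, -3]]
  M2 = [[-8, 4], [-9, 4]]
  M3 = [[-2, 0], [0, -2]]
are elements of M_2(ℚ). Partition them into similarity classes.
Characteristic polynomials: χ_{M1} = (x + 2)^2, χ_{M2} = (x + 2)^2, χ_{M3} = (x + 2)^2.

{M1, M2}: invariant factors (x + 2)^2.

{M3}: invariant factors x + 2, x + 2.

Matrices are similar if and only if their invariant-factor lists agree; the partition into similarity classes is {M1, M2}, {M3}.

2 classes: {M1, M2}, {M3}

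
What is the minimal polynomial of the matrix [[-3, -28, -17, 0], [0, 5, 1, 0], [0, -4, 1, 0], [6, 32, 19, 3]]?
m_A(x) = (x - 3)^2(x + 3)

The characteristic polynomial factors as (x - 3)^3(x + 3). The minimal polynomial is ∏(x - λ)^{k_λ} where k_λ is the size of the largest Jordan block at λ.

For λ = -3: rank(A + 3I) = 3, and the largest Jordan block has size 1 (the smallest k with rank((A + 3I)^k) = rank((A + 3I)^(k+1))).
For λ = 3: rank(A - 3I) = 2, and the largest Jordan block has size 2 (the smallest k with rank((A - 3I)^k) = rank((A - 3I)^(k+1))).

So m_A(x) = (x - 3)^2(x + 3).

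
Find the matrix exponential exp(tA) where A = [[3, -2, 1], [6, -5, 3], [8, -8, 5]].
e^{tA} = [[(2*t + 1)*e^{t}, -2*t*e^{t}, t*e^{t}], [6*t*e^{t}, (1 - 6*t)*e^{t}, 3*t*e^{t}], [8*t*e^{t}, -8*t*e^{t}, (4*t + 1)*e^{t}]]

A has Jordan form J = [[1, 1, 0], [0, 1, 0], [0, 0, 1]] with A = PJP^{-1}, so e^{tA} = P e^{tJ} P^{-1}.

For a Jordan block J_k(λ), e^{tJ_k(λ)} = e^{λt} · (I + tN + t^2 N^2/2! + ... + t^{k-1} N^{k-1}/(k-1)!) where N is the nilpotent superdiagonal part.

Assembling the blocks and conjugating back gives the entries of e^{tA} as shown above.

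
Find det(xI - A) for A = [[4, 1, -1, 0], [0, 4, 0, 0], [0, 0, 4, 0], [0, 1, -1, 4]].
xI - A = [[x - 4, -1, 1, 0], [0, x - 4, 0, 0], [0, 0, x - 4, 0], [0, -1, 1, x - 4]].

Expanding det(xI - A) along the first row:
det(xI - A) = + (x - 4)·det([[x - 4, 0, 0], [0, x - 4, 0], [-1, 1, x - 4]]) - (-1)·det([[0, 0, 0], [0, x - 4, 0], [0, 1, x - 4]]) + (1)·det([[0, x - 4, 0], [0, 0, 0], [0, -1, x - 4]]) - (0)·det([[0, x - 4, 0], [0, 0, x - 4], [0, -1, 1]]).

Evaluating gives χ_A(x) = x^4 - 16x^3 + 96x^2 - 256x + 256 = (x - 4)^4.

χ_A(x) = (x - 4)^4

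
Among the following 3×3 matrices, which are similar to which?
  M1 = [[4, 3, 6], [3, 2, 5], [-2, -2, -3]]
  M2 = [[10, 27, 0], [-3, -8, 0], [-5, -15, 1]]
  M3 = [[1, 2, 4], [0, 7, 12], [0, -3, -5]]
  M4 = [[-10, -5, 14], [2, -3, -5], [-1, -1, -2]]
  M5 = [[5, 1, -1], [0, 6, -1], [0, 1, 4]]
Characteristic polynomials: χ_{M1} = (x - 1)^3, χ_{M2} = (x - 1)^3, χ_{M3} = (x - 1)^3, χ_{M4} = (x + 5)^3, χ_{M5} = (x - 5)^3.

{M1}: invariant factors (x - 1)^3.

{M2, M3}: invariant factors x - 1, (x - 1)^2.

{M4}: invariant factors (x + 5)^3.

{M5}: invariant factors x - 5, (x - 5)^2.

Matrices are similar if and only if their invariant-factor lists agree; the partition into similarity classes is {M1}, {M2, M3}, {M4}, {M5}.

4 classes: {M1}, {M2, M3}, {M4}, {M5}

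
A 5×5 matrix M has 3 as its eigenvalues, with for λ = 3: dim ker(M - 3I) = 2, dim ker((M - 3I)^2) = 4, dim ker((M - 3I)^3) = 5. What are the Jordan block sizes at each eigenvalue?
Jordan blocks: (3, 3), (3, 2)

λ = 3: successive nullity increments [2, 2, 1] count blocks of size ≥ k; block sizes are [3, 2].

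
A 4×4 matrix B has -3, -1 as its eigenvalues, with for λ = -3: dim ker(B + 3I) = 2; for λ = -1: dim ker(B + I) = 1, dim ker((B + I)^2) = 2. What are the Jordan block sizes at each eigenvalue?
Jordan blocks: (-3, 1), (-3, 1), (-1, 2)

λ = -3: successive nullity increments [2] count blocks of size ≥ k; block sizes are [1, 1].
λ = -1: successive nullity increments [1, 1] count blocks of size ≥ k; block sizes are [2].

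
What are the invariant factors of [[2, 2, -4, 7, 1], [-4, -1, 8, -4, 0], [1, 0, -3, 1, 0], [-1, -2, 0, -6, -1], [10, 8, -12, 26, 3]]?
The Jordan structure of A has elementary divisors (x + 1)^2, (x + 1)^2, (x + 1). Arranging the block sizes at each eigenvalue in decreasing order and taking row products gives the invariant factors.

Invariant factors (smallest first, each dividing the next): x + 1, (x + 1)^2, (x + 1)^2.

Check: the last factor (x + 1)^2 is the minimal polynomial, and the product (x + 1)^5 is the characteristic polynomial.

x + 1, (x + 1)^2, (x + 1)^2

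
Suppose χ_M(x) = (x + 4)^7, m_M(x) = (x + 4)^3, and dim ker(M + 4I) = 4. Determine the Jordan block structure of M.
Jordan blocks: (-4, 3), (-4, 2), (-4, 1), (-4, 1)

λ = -4: algebraic multiplicity 7 (exponent in χ_M), largest block size 3 (exponent in m_M), 4 blocks (geometric multiplicity). These force block sizes [3, 2, 1, 1].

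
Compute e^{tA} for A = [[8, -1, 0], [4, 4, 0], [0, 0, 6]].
A has Jordan form J = [[6, 1, 0], [0, 6, 0], [0, 0, 6]] with A = PJP^{-1}, so e^{tA} = P e^{tJ} P^{-1}.

For a Jordan block J_k(λ), e^{tJ_k(λ)} = e^{λt} · (I + tN + t^2 N^2/2! + ... + t^{k-1} N^{k-1}/(k-1)!) where N is the nilpotent superdiagonal part.

Assembling the blocks and conjugating back gives the entries of e^{tA} as shown above.

e^{tA} = [[(2*t + 1)*e^{6*t}, -t*e^{6*t}, 0], [4*t*e^{6*t}, (1 - 2*t)*e^{6*t}, 0], [0, 0, e^{6*t}]]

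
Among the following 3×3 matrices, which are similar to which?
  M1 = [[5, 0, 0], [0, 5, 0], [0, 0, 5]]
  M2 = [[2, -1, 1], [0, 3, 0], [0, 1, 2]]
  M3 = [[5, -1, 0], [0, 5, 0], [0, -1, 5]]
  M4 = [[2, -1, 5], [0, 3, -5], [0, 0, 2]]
Characteristic polynomials: χ_{M1} = (x - 5)^3, χ_{M2} = (x - 3)(x - 2)^2, χ_{M3} = (x - 5)^3, χ_{M4} = (x - 3)(x - 2)^2.

{M1}: invariant factors x - 5, x - 5, x - 5.

{M2}: invariant factors (x - 3)(x - 2)^2.

{M3}: invariant factors x - 5, (x - 5)^2.

{M4}: invariant factors x - 2, (x - 3)(x - 2).

Matrices are similar if and only if their invariant-factor lists agree; the partition into similarity classes is {M1}, {M2}, {M3}, {M4}.

4 classes: {M1}, {M2}, {M3}, {M4}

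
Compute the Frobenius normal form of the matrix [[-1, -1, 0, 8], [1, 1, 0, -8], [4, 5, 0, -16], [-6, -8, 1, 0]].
The invariant factors of A (the non-unit diagonal entries of the Smith normal form of xI - A over ℚ[x]) are x(x + 2)(x^2 - 2x + 4), each dividing the next. The characteristic polynomial is their product, x(x + 2)(x^2 - 2x + 4).

The rational canonical form is the block-diagonal matrix of companion matrices C(f_i):
R = [[0, 0, 0, 0], [1, 0, 0, -8], [0, 1, 0, 0], [0, 0, 1, 0]].

Note the characteristic polynomial does not split into linear factors over ℚ, so A has no Jordan form over ℚ; the rational canonical form exists over any field.

R = [[0, 0, 0, 0], [1, 0, 0, -8], [0, 1, 0, 0], [0, 0, 1, 0]]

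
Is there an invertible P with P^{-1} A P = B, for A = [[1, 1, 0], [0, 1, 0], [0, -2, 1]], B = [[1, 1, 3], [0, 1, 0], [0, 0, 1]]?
Two matrices over a field are similar if and only if they have the same invariant factors.

Both A and B have characteristic polynomial (x - 1)^3 and minimal polynomial (x - 1)^2. Computing further, both have invariant factors x - 1, (x - 1)^2. Hence A and B are similar.

Yes.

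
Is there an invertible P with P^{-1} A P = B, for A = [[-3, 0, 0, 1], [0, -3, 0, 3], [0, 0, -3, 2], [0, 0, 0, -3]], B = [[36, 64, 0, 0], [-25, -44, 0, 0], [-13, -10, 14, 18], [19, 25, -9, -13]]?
trace(A) = -12 but trace(B) = -7. The trace is a similarity invariant, so A and B are not similar.

No.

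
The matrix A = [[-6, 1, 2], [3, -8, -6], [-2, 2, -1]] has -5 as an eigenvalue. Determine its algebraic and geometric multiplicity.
The characteristic polynomial is (x + 5)^3, so the factor x + 5 appears with exponent 3: the algebraic multiplicity is 3.

rank(A + 5I) = 1, so the eigenspace has dimension 3 - 1 = 2: the geometric multiplicity is 2.

Since 2 < 3, A is not diagonalizable.

algebraic multiplicity 3, geometric multiplicity 2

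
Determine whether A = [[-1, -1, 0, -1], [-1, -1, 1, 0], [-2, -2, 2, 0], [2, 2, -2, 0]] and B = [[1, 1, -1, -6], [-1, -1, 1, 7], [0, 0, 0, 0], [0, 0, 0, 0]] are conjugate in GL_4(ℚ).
Two matrices over a field are similar if and only if they have the same invariant factors.

Both A and B have characteristic polynomial x^4 and minimal polynomial x^3. Computing further, both have invariant factors x, x^3. Hence A and B are similar.

Yes.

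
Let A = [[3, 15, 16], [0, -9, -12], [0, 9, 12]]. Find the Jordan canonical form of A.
The characteristic polynomial is det(xI - A) = x(x - 3)^2, so the eigenvalues are 0 (algebraic multiplicity 1), 3 (algebraic multiplicity 2).

For λ = 0: algebraic multiplicity 1 gives one 1×1 block.

For λ = 3: rank(A - 3I) = 2, rank((A - 3I)^2) = 1. The eigenspace has dimension 3 - 2 = 1, so there is 1 Jordan block; the rank sequence gives block sizes [2].

Assembling the blocks gives the Jordan form J above.

J = [[0, 0, 0], [0, 3, 1], [0, 0, 3]]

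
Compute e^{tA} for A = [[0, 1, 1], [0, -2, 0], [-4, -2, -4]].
e^{tA} = [[(2*t + 1)*e^{-2*t}, t*e^{-2*t}, t*e^{-2*t}], [0, e^{-2*t}, 0], [-4*t*e^{-2*t}, -2*t*e^{-2*t}, (1 - 2*t)*e^{-2*t}]]

A has Jordan form J = [[-2, 1, 0], [0, -2, 0], [0, 0, -2]] with A = PJP^{-1}, so e^{tA} = P e^{tJ} P^{-1}.

For a Jordan block J_k(λ), e^{tJ_k(λ)} = e^{λt} · (I + tN + t^2 N^2/2! + ... + t^{k-1} N^{k-1}/(k-1)!) where N is the nilpotent superdiagonal part.

Assembling the blocks and conjugating back gives the entries of e^{tA} as shown above.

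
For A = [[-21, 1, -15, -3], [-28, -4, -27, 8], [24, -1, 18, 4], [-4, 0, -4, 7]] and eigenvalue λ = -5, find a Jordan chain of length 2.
We seek v_1 ∈ ker((A + 5I)^2) \ ker(A + 5I), then set v_{i+1} = (A + 5I) v_i.

One such chain is v_1 = [[0, 1, 0, 0]]^T, v_2 = [[1, 1, -1, 0]]^T. Check: (A + 5I) v_2 = [[0, 0, 0, 0]]^T = 0.

v_1 = [[0, 1, 0, 0]]^T, v_2 = [[1, 1, -1, 0]]^T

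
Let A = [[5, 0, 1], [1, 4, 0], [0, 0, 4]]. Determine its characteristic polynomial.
xI - A = [[x - 5, 0, -1], [-1, x - 4, 0], [0, 0, x - 4]].

Expanding det(xI - A) along the first row:
det(xI - A) = + (x - 5)·det([[x - 4, 0], [0, x - 4]]) - (0)·det([[-1, 0], [0, x - 4]]) + (-1)·det([[-1, x - 4], [0, 0]]).

Evaluating gives χ_A(x) = x^3 - 13x^2 + 56x - 80 = (x - 5)(x - 4)^2.

χ_A(x) = (x - 5)(x - 4)^2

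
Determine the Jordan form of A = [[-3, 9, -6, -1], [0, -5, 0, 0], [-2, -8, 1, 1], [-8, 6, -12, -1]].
The characteristic polynomial is det(xI - A) = (x - 1)^2(x + 5)^2, so the eigenvalues are -5 (algebraic multiplicity 2), 1 (algebraic multiplicity 2).

For λ = -5: rank(A + 5I) = 3, rank((A + 5I)^2) = 2. The eigenspace has dimension 4 - 3 = 1, so there is 1 Jordan block; the rank sequence gives block sizes [2].

For λ = 1: rank(A - I) = 3, rank((A - I)^2) = 2. The eigenspace has dimension 4 - 3 = 1, so there is 1 Jordan block; the rank sequence gives block sizes [2].

Assembling the blocks gives the Jordan form J above.

J = [[-5, 1, 0, 0], [0, -5, 0, 0], [0, 0, 1, 1], [0, 0, 0, 1]]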